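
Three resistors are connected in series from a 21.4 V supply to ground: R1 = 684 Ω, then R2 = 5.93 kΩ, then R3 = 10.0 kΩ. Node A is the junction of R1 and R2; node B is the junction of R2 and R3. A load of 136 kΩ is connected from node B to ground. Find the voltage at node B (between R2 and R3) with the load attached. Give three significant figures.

At node B, R3 is in parallel with the load: R3‖R_L = 9315 Ω.
Below node A the resistance is R2 + (R3‖R_L) = 15250 Ω, so V_A = 21.4 × 15250/15930 = 20.48 V.
Then V_B = V_A × (R3‖R_L)/(R2 + R3‖R_L) = 20.48 × 9315/15250 = 12.5 V.

V ≈ 12.5 V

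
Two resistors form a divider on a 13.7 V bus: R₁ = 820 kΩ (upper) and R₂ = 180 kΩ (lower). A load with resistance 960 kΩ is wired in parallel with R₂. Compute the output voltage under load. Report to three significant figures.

The load sits in parallel with R₂: R₂‖R_L = (180 × 960) / (180 + 960) = 151.6 kΩ.
V_out = 13.7 × 151.6 / (820 + 151.6) = 13.7 × 151.6/971.6 = 2.14 V.

V_out ≈ 2.14 V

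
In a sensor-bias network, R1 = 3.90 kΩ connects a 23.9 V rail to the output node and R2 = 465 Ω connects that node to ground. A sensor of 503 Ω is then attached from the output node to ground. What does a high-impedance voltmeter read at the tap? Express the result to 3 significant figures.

The load sits in parallel with R2: R2‖R_L = (465 × 503) / (465 + 503) = 241.6 Ω.
V_out = 23.9 × 241.6 / (3900 + 241.6) = 23.9 × 241.6/4142 = 1.39 V.

V_out ≈ 1.39 V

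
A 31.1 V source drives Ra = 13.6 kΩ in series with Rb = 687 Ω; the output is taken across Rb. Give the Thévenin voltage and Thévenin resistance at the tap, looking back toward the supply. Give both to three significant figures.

V_th is the open-circuit tap voltage: 31.1 × 687/(13600 + 687) = 1.50 V.
With the supply zeroed, Ra and Rb appear in parallel from the tap: R_th = Ra‖Rb = (13600 × 687)/14290 = 654 Ω.

V_th = 1.50 V, R_th = 654 Ω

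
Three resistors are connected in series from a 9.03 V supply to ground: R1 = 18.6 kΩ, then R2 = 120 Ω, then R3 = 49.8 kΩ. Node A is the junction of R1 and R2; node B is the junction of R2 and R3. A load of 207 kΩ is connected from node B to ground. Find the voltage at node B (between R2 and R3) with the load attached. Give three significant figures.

At node B, R3 is in parallel with the load: R3‖R_L = 40140 Ω.
Below node A the resistance is R2 + (R3‖R_L) = 40260 Ω, so V_A = 9.03 × 40260/58860 = 6.177 V.
Then V_B = V_A × (R3‖R_L)/(R2 + R3‖R_L) = 6.177 × 40140/40260 = 6.16 V.

V ≈ 6.16 V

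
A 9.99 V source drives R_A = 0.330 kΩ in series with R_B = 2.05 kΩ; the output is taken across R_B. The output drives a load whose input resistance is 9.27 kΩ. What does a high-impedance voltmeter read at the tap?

V_out ≈ 8.35 V

The load sits in parallel with R_B: R_B‖R_L = (2050 × 9270) / (2050 + 9270) = 1679 Ω.
V_out = 9.99 × 1679 / (330 + 1679) = 9.99 × 1679/2009 = 8.35 V.
(Unloaded it would have been 8.60 V.)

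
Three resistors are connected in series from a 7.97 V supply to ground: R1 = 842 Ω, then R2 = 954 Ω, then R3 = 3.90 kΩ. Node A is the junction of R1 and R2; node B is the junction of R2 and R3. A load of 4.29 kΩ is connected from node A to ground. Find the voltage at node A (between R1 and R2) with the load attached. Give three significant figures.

V ≈ 5.82 V

Below node A the series string R2+R3 = 4854 Ω sits in parallel with the 4290 Ω load: 2277 Ω.
V_A = 7.97 × 2277/(842 + 2277) = 5.82 V.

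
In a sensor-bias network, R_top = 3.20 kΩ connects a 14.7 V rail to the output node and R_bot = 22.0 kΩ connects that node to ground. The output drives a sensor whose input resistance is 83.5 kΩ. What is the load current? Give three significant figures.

R_bot‖R_L = 17.41 kΩ; V_out = 14.7 × 17.41/20.61 = 12.42 V.
I_L = V_out / R_L = 12.42 / 83.5 kΩ = 0.149 mA.

I_L ≈ 0.149 mA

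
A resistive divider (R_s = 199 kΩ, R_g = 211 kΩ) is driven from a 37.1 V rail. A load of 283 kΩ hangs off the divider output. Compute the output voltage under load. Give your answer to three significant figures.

The load sits in parallel with R_g: R_g‖R_L = (211 × 283) / (211 + 283) = 120.9 kΩ.
V_out = 37.1 × 120.9 / (199 + 120.9) = 37.1 × 120.9/319.9 = 14.0 V.

V_out ≈ 14.0 V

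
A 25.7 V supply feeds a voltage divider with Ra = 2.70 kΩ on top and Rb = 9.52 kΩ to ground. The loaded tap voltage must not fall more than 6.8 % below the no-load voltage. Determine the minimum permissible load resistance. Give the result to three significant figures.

R_L(min) ≈ 28.8 kΩ

Output resistance R_th = Ra‖Rb = (2.70 × 9.52)/12.22 = 2.103 kΩ.
The fractional drop is R_th/(R_th + R_L); requiring this ≤ 0.0680 gives R_L ≥ R_th(1/0.0680 − 1) = 2.103 × 13.71 = 28.8 kΩ.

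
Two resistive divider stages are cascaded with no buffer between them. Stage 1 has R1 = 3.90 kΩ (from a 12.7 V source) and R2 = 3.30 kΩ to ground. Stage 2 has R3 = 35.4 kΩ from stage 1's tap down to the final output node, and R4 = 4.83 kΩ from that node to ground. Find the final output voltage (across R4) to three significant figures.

V_out ≈ 0.669 V

Stage 2 presents R3+R4 = 40.23 kΩ as a load on stage 1's tap.
Stage 1's lower leg becomes R2‖(R3+R4) = 3.050 kΩ, so V_mid = 12.7 × 3.050/6.950 = 5.573 V.
Stage 2 is itself unloaded: V_out = V_mid × R4/(R3+R4) = 5.573 × 4.83/40.23 = 0.669 V.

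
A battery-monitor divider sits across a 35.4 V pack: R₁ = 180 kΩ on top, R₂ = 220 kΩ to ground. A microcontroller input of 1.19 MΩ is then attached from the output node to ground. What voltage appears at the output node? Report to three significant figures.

V_out ≈ 18.0 V

The load sits in parallel with R₂: R₂‖R_L = (220 × 1190) / (220 + 1190) = 185.7 kΩ.
V_out = 35.4 × 185.7 / (180 + 185.7) = 35.4 × 185.7/365.7 = 18.0 V.
(Unloaded it would have been 19.5 V.)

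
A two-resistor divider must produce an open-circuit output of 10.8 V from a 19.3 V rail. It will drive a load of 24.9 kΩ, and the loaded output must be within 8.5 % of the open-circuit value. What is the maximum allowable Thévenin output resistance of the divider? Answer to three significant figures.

R_th ≤ 2.31 kΩ

Loading drop = R_th/(R_th + R_L) ≤ 0.0850, so R_th ≤ R_L · ε/(1−ε) = 24.9 kΩ × 0.0850/0.9150 = 2.31 kΩ.
(Any R1, R2 with R2/(R1+R2) = 0.560 and R1‖R2 ≤ 2.31 kΩ will meet the spec.)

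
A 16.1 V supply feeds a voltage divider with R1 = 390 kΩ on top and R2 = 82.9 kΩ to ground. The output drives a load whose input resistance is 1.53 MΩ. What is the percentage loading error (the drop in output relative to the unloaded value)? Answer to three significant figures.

The divider's output (Thévenin) resistance is R1‖R2 = 68.37 kΩ.
Fractional drop under load = R_th/(R_th + R_L) = 68.37 / (68.37 + 1530) = 0.04277.
So the output falls by 4.28 %.

4.28 %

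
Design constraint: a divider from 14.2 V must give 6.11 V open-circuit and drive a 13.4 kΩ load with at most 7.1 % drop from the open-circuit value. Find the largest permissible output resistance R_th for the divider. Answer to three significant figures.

R_th ≤ 1.02 kΩ

Loading drop = R_th/(R_th + R_L) ≤ 0.0710, so R_th ≤ R_L · ε/(1−ε) = 13.4 kΩ × 0.0710/0.9290 = 1.02 kΩ.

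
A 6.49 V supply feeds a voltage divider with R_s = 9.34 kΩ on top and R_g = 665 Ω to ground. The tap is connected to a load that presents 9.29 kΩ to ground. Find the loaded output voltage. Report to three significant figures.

The load sits in parallel with R_g: R_g‖R_L = (665 × 9290) / (665 + 9290) = 620.6 Ω.
V_out = 6.49 × 620.6 / (9340 + 620.6) = 6.49 × 620.6/9961 = 0.404 V.
(Unloaded it would have been 0.431 V.)

V_out ≈ 0.404 V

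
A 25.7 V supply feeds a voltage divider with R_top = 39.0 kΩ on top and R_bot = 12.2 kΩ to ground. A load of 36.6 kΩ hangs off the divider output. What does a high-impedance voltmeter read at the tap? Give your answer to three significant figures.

The load sits in parallel with R_bot: R_bot‖R_L = (12.2 × 36.6) / (12.2 + 36.6) = 9.150 kΩ.
V_out = 25.7 × 9.150 / (39.0 + 9.150) = 25.7 × 9.150/48.15 = 4.88 V.

V_out ≈ 4.88 V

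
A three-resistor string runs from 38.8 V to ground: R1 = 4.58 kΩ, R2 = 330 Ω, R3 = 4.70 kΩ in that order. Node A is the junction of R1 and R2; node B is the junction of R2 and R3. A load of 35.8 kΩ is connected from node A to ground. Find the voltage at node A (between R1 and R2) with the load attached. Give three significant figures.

Below node A the series string R2+R3 = 5030 Ω sits in parallel with the 35800 Ω load: 4410 Ω.
V_A = 38.8 × 4410/(4580 + 4410) = 19.0 V.

V ≈ 19.0 V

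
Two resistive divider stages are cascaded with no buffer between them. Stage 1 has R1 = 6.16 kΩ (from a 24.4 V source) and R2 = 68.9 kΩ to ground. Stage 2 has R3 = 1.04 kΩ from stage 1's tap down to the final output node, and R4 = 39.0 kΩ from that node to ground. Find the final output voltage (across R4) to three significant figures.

V_out ≈ 19.1 V

Stage 2 presents R3+R4 = 40.04 kΩ as a load on stage 1's tap.
Stage 1's lower leg becomes R2‖(R3+R4) = 25.32 kΩ, so V_mid = 24.4 × 25.32/31.48 = 19.63 V.
Stage 2 is itself unloaded: V_out = V_mid × R4/(R3+R4) = 19.63 × 39.0/40.04 = 19.1 V.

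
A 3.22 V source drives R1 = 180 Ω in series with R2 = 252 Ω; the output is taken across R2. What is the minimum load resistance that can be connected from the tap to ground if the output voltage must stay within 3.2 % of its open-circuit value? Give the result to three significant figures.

Output resistance R_th = R1‖R2 = (180 × 252)/432.0 = 105.0 Ω.
The fractional drop is R_th/(R_th + R_L); requiring this ≤ 0.0320 gives R_L ≥ R_th(1/0.0320 − 1) = 105.0 × 30.25 = 3.18 kΩ.

R_L(min) ≈ 3.18 kΩ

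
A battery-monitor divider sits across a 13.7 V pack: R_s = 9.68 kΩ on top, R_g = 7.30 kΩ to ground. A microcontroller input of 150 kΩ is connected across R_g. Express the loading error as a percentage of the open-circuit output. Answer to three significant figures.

The divider's output (Thévenin) resistance is R_s‖R_g = 4.162 kΩ.
Fractional drop under load = R_th/(R_th + R_L) = 4.162 / (4.162 + 150) = 0.02700.
So the output falls by 2.70 %.

2.70 %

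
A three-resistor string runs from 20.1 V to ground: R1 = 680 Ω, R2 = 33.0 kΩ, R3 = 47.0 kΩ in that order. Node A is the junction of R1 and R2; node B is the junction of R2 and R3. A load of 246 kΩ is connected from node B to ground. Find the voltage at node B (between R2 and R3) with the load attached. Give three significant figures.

At node B, R3 is in parallel with the load: R3‖R_L = 39460 Ω.
Below node A the resistance is R2 + (R3‖R_L) = 72460 Ω, so V_A = 20.1 × 72460/73140 = 19.91 V.
Then V_B = V_A × (R3‖R_L)/(R2 + R3‖R_L) = 19.91 × 39460/72460 = 10.8 V.

V ≈ 10.8 V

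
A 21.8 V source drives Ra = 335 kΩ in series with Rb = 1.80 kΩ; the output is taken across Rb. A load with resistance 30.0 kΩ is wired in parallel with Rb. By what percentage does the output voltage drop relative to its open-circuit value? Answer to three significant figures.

5.63 %

The divider's output (Thévenin) resistance is Ra‖Rb = 1.790 kΩ.
Fractional drop under load = R_th/(R_th + R_L) = 1.790 / (1.790 + 30.0) = 0.05632.
So the output falls by 5.63 %.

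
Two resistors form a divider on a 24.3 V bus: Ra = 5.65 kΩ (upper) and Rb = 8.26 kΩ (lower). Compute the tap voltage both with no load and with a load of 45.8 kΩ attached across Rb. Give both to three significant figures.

Unloaded: 14.4 V; loaded: 13.4 V

Open-circuit: V = 24.3 × 8.26/(5.65 + 8.26) = 14.4 V.
With the load, Rb becomes Rb‖R_L = 6.998 kΩ, so V = 24.3 × 6.998/12.65 = 13.4 V.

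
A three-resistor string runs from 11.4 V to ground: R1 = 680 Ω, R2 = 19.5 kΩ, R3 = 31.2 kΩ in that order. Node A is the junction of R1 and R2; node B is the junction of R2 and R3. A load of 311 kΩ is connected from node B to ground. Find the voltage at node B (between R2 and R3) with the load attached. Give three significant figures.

V ≈ 6.66 V

At node B, R3 is in parallel with the load: R3‖R_L = 28360 Ω.
Below node A the resistance is R2 + (R3‖R_L) = 47860 Ω, so V_A = 11.4 × 47860/48540 = 11.24 V.
Then V_B = V_A × (R3‖R_L)/(R2 + R3‖R_L) = 11.24 × 28360/47860 = 6.66 V.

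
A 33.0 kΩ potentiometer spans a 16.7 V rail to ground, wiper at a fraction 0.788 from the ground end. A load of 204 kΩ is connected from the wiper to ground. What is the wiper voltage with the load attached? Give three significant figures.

V ≈ 12.8 V

The wiper splits the pot into (1−α)R = 6.996 kΩ above and αR = 26.00 kΩ below.
Lower section ‖ load = 23.06 kΩ.
V_wiper = 16.7 × 23.06/(6.996 + 23.06) = 12.8 V.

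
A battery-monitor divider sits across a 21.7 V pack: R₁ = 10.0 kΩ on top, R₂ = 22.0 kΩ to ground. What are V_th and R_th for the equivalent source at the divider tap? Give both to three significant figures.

V_th is the open-circuit tap voltage: 21.7 × 22.0/(10.0 + 22.0) = 14.9 V.
With the supply zeroed, R₁ and R₂ appear in parallel from the tap: R_th = R₁‖R₂ = (10.0 × 22.0)/32.00 = 6.88 kΩ.

V_th = 14.9 V, R_th = 6.88 kΩ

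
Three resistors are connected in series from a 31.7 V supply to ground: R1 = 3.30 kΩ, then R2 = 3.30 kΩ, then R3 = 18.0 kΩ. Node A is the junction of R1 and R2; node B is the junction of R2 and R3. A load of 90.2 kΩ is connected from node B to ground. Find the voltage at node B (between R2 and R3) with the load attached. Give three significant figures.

V ≈ 22.0 V

At node B, R3 is in parallel with the load: R3‖R_L = 15.01 kΩ.
Below node A the resistance is R2 + (R3‖R_L) = 18.31 kΩ, so V_A = 31.7 × 18.31/21.61 = 26.86 V.
Then V_B = V_A × (R3‖R_L)/(R2 + R3‖R_L) = 26.86 × 15.01/18.31 = 22.0 V.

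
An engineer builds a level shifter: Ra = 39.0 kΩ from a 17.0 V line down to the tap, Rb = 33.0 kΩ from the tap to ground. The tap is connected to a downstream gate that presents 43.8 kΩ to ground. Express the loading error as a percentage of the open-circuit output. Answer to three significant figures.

29.0 %

Unloaded V = 17.0 × 33.0/72.00 = 7.792 V.
Loaded: Rb‖R_L = 18.82 kΩ, giving V = 17.0 × 18.82/57.82 = 5.533 V.
Drop = (7.792 − 5.533) / 7.792 = 29.0 %.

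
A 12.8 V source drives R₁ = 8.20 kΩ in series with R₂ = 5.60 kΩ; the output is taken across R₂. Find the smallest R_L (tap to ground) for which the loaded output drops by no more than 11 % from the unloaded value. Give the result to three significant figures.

Output resistance R_th = R₁‖R₂ = (8.20 × 5.60)/13.80 = 3.328 kΩ.
The fractional drop is R_th/(R_th + R_L); requiring this ≤ 0.110 gives R_L ≥ R_th(1/0.110 − 1) = 3.328 × 8.091 = 26.9 kΩ.

R_L(min) ≈ 26.9 kΩ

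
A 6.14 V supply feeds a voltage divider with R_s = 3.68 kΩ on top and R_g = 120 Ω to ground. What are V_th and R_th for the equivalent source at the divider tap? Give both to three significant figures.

V_th is the open-circuit tap voltage: 6.14 × 120/(3680 + 120) = 0.194 V.
With the supply zeroed, R_s and R_g appear in parallel from the tap: R_th = R_s‖R_g = (3680 × 120)/3800 = 116 Ω.

V_th = 0.194 V, R_th = 116 Ω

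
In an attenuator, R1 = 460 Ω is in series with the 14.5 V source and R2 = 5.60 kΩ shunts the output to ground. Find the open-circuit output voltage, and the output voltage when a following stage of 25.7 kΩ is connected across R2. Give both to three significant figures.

Open-circuit: V = 14.5 × 5600/(460 + 5600) = 13.4 V.
With the load, R2 becomes R2‖R_L = 4598 Ω, so V = 14.5 × 4598/5058 = 13.2 V.

Unloaded: 13.4 V; loaded: 13.2 V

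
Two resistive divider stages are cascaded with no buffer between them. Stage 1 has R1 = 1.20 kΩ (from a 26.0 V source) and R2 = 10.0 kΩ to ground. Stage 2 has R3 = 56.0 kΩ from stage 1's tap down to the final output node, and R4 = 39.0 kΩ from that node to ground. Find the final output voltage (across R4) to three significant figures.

Stage 2 presents R3+R4 = 95.00 kΩ as a load on stage 1's tap.
Stage 1's lower leg becomes R2‖(R3+R4) = 9.048 kΩ, so V_mid = 26.0 × 9.048/10.25 = 22.96 V.
Stage 2 is itself unloaded: V_out = V_mid × R4/(R3+R4) = 22.96 × 39.0/95.00 = 9.42 V.

V_out ≈ 9.42 V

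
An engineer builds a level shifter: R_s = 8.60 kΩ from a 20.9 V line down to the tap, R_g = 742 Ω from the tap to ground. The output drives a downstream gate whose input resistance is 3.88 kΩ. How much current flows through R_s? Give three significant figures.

I ≈ 2.27 mA

R_g‖R_L = 622.9 Ω, so the source sees R_s + R_g‖R_L = 9223 Ω.
I = 20.9 V / 9223 Ω = 2.27 mA.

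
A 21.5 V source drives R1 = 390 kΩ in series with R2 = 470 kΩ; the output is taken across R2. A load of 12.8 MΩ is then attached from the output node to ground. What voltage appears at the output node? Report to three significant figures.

The load sits in parallel with R2: R2‖R_L = (470 × 12800) / (470 + 12800) = 453.4 kΩ.
V_out = 21.5 × 453.4 / (390 + 453.4) = 21.5 × 453.4/843.4 = 11.6 V.
(Unloaded it would have been 11.8 V.)

V_out ≈ 11.6 V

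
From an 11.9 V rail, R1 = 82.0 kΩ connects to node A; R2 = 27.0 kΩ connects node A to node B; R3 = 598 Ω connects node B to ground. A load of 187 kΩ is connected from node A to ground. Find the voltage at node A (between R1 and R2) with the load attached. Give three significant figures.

V ≈ 2.70 V

Below node A the series string R2+R3 = 27600 Ω sits in parallel with the 187000 Ω load: 24050 Ω.
V_A = 11.9 × 24050/(82000 + 24050) = 2.70 V.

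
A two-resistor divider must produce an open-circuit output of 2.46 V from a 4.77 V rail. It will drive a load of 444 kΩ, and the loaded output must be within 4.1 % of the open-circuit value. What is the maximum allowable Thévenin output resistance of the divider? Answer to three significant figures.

Loading drop = R_th/(R_th + R_L) ≤ 0.0410, so R_th ≤ R_L · ε/(1−ε) = 444 kΩ × 0.0410/0.9590 = 19.0 kΩ.

R_th ≤ 19.0 kΩ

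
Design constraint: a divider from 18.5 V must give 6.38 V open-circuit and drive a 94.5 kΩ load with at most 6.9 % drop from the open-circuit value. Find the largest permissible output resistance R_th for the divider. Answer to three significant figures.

Loading drop = R_th/(R_th + R_L) ≤ 0.0690, so R_th ≤ R_L · ε/(1−ε) = 94.5 kΩ × 0.0690/0.9310 = 7.00 kΩ.
(Any R1, R2 with R2/(R1+R2) = 0.345 and R1‖R2 ≤ 7.00 kΩ will meet the spec.)

R_th ≤ 7.00 kΩ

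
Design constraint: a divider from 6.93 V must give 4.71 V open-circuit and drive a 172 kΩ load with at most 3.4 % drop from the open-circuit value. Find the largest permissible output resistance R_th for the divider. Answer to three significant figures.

Loading drop = R_th/(R_th + R_L) ≤ 0.0340, so R_th ≤ R_L · ε/(1−ε) = 172 kΩ × 0.0340/0.9660 = 6.05 kΩ.
(Any R1, R2 with R2/(R1+R2) = 0.680 and R1‖R2 ≤ 6.05 kΩ will meet the spec.)

R_th ≤ 6.05 kΩ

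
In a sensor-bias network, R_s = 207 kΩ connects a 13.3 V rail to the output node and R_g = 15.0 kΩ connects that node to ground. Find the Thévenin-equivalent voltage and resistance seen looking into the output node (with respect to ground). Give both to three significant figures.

V_th is the open-circuit tap voltage: 13.3 × 15.0/(207 + 15.0) = 0.899 V.
With the supply zeroed, R_s and R_g appear in parallel from the tap: R_th = R_s‖R_g = (207 × 15.0)/222.0 = 14.0 kΩ.

V_th = 0.899 V, R_th = 14.0 kΩ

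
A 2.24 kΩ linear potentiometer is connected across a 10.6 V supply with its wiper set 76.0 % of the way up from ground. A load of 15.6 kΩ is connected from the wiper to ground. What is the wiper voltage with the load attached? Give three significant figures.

The wiper splits the pot into (1−α)R = 537.6 Ω above and αR = 1702 Ω below.
Lower section ‖ load = 1535 Ω.
V_wiper = 10.6 × 1535/(537.6 + 1535) = 7.85 V.

V ≈ 7.85 V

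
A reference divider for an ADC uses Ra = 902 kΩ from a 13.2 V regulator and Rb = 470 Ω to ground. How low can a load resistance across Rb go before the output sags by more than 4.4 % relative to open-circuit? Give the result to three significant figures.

R_L(min) ≈ 10.2 kΩ

Output resistance R_th = Ra‖Rb = (902000 × 470)/902500 = 469.8 Ω.
The fractional drop is R_th/(R_th + R_L); requiring this ≤ 0.0440 gives R_L ≥ R_th(1/0.0440 − 1) = 469.8 × 21.73 = 10.2 kΩ.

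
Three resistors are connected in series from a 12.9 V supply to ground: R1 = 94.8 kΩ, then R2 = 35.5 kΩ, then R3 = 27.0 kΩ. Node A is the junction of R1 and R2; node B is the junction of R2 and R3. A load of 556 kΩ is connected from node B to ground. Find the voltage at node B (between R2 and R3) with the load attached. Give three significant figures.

V ≈ 2.13 V

At node B, R3 is in parallel with the load: R3‖R_L = 25.75 kΩ.
Below node A the resistance is R2 + (R3‖R_L) = 61.25 kΩ, so V_A = 12.9 × 61.25/156.0 = 5.063 V.
Then V_B = V_A × (R3‖R_L)/(R2 + R3‖R_L) = 5.063 × 25.75/61.25 = 2.13 V.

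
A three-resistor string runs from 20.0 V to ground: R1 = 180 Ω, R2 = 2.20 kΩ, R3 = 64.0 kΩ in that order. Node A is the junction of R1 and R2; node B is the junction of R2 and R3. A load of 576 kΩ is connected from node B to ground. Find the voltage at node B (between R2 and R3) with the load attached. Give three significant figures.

At node B, R3 is in parallel with the load: R3‖R_L = 57600 Ω.
Below node A the resistance is R2 + (R3‖R_L) = 59800 Ω, so V_A = 20.0 × 59800/59980 = 19.94 V.
Then V_B = V_A × (R3‖R_L)/(R2 + R3‖R_L) = 19.94 × 57600/59800 = 19.2 V.

V ≈ 19.2 V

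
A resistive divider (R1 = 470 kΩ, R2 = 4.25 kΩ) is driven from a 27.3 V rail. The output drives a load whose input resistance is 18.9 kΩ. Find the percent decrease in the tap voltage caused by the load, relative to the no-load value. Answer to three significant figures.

18.2 %

The divider's output (Thévenin) resistance is R1‖R2 = 4.212 kΩ.
Fractional drop under load = R_th/(R_th + R_L) = 4.212 / (4.212 + 18.9) = 0.1822.
So the output falls by 18.2 %.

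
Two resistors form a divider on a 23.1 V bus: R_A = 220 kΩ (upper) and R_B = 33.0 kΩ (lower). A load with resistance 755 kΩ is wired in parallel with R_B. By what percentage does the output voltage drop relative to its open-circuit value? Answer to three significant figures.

3.66 %

The divider's output (Thévenin) resistance is R_A‖R_B = 28.70 kΩ.
Fractional drop under load = R_th/(R_th + R_L) = 28.70 / (28.70 + 755) = 0.03662.
So the output falls by 3.66 %.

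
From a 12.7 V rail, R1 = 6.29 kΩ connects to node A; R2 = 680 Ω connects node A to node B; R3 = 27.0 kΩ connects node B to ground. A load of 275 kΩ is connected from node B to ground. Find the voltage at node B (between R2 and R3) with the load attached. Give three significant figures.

At node B, R3 is in parallel with the load: R3‖R_L = 24590 Ω.
Below node A the resistance is R2 + (R3‖R_L) = 25270 Ω, so V_A = 12.7 × 25270/31560 = 10.17 V.
Then V_B = V_A × (R3‖R_L)/(R2 + R3‖R_L) = 10.17 × 24590/25270 = 9.89 V.

V ≈ 9.89 V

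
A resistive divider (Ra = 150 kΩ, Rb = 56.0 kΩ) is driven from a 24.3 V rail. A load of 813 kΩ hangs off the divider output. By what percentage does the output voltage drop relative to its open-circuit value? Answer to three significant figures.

The divider's output (Thévenin) resistance is Ra‖Rb = 40.78 kΩ.
Fractional drop under load = R_th/(R_th + R_L) = 40.78 / (40.78 + 813) = 0.04776.
So the output falls by 4.78 %.

4.78 %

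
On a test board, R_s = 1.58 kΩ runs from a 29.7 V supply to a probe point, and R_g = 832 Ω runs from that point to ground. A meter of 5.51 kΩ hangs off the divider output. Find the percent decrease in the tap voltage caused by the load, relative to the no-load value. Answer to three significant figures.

9.00 %

Unloaded V = 29.7 × 832/2412 = 10.245 V.
Loaded: R_g‖R_L = 722.9 Ω, giving V = 29.7 × 722.9/2303 = 9.3226 V.
Drop = (10.245 − 9.3226) / 10.245 = 9.00 %.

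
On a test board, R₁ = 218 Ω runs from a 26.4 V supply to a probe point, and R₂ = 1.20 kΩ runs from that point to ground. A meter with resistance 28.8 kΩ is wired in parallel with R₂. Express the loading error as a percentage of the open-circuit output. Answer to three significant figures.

The divider's output (Thévenin) resistance is R₁‖R₂ = 184.5 Ω.
Fractional drop under load = R_th/(R_th + R_L) = 184.5 / (184.5 + 28800) = 0.006365.
So the output falls by 0.636 %.

0.636 %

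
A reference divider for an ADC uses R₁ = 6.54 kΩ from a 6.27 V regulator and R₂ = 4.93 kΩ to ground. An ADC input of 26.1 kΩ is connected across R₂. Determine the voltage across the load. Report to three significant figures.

The load sits in parallel with R₂: R₂‖R_L = (4.93 × 26.1) / (4.93 + 26.1) = 4.147 kΩ.
V_out = 6.27 × 4.147 / (6.54 + 4.147) = 6.27 × 4.147/10.69 = 2.43 V.
(Unloaded it would have been 2.69 V.)

V_out ≈ 2.43 V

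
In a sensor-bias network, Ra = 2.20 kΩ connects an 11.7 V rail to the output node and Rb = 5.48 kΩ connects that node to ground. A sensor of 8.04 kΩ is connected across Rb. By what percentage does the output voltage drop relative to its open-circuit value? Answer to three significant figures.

Unloaded V = 11.7 × 5.48/7.680 = 8.348 V.
Loaded: Rb‖R_L = 3.259 kΩ, giving V = 11.7 × 3.259/5.459 = 6.985 V.
Drop = (8.348 − 6.985) / 8.348 = 16.3 %.

16.3 %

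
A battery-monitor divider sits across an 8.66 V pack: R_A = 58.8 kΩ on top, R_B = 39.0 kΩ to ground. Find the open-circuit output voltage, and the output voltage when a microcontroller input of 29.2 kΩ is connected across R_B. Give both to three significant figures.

Unloaded: 3.45 V; loaded: 1.92 V

Open-circuit: V = 8.66 × 39.0/(58.8 + 39.0) = 3.45 V.
With the load, R_B becomes R_B‖R_L = 16.70 kΩ, so V = 8.66 × 16.70/75.50 = 1.92 V.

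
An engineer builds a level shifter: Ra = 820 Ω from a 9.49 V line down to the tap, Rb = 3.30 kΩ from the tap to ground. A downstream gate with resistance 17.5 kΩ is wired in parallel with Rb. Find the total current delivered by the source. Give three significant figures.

I ≈ 2.64 mA

Rb‖R_L = 2776 Ω, so the source sees Ra + Rb‖R_L = 3596 Ω.
I = 9.49 V / 3596 Ω = 2.64 mA.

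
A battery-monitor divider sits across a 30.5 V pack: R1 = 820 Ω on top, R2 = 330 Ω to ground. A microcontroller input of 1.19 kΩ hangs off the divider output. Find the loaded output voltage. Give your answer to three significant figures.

V_out ≈ 7.31 V

The load sits in parallel with R2: R2‖R_L = (330 × 1190) / (330 + 1190) = 258.4 Ω.
V_out = 30.5 × 258.4 / (820 + 258.4) = 30.5 × 258.4/1078 = 7.31 V.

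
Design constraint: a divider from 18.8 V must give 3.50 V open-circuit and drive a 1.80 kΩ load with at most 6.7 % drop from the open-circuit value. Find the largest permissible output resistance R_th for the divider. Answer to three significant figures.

R_th ≤ 129 Ω

Loading drop = R_th/(R_th + R_L) ≤ 0.0670, so R_th ≤ R_L · ε/(1−ε) = 1.80 kΩ × 0.0670/0.9330 = 129 Ω.
(Any R1, R2 with R2/(R1+R2) = 0.186 and R1‖R2 ≤ 129 Ω will meet the spec.)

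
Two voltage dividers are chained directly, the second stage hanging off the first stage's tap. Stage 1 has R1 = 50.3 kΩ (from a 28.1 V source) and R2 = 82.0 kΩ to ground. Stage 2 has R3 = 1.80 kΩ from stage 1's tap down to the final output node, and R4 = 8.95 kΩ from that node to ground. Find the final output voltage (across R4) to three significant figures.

Stage 2 presents R3+R4 = 10.75 kΩ as a load on stage 1's tap.
Stage 1's lower leg becomes R2‖(R3+R4) = 9.504 kΩ, so V_mid = 28.1 × 9.504/59.80 = 4.466 V.
Stage 2 is itself unloaded: V_out = V_mid × R4/(R3+R4) = 4.466 × 8.95/10.75 = 3.72 V.

V_out ≈ 3.72 V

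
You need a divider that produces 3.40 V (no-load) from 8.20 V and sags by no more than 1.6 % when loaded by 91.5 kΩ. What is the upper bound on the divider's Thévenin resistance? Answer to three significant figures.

R_th ≤ 1.49 kΩ

Loading drop = R_th/(R_th + R_L) ≤ 0.0160, so R_th ≤ R_L · ε/(1−ε) = 91.5 kΩ × 0.0160/0.9840 = 1.49 kΩ.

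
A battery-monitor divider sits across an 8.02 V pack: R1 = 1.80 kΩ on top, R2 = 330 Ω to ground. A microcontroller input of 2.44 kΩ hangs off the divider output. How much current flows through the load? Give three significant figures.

R2‖R_L = 290.7 Ω; V_out = 8.02 × 290.7/2091 = 1.115 V.
I_L = V_out / R_L = 1.115 / 2.44 kΩ = 0.457 mA.

I_L ≈ 0.457 mA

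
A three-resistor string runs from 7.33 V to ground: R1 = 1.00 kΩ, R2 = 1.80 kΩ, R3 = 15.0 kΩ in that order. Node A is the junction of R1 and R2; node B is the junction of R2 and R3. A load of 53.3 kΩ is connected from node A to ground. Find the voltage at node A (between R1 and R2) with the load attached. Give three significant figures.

Below node A the series string R2+R3 = 16.80 kΩ sits in parallel with the 53.3 kΩ load: 12.77 kΩ.
V_A = 7.33 × 12.77/(1.00 + 12.77) = 6.80 V.

V ≈ 6.80 V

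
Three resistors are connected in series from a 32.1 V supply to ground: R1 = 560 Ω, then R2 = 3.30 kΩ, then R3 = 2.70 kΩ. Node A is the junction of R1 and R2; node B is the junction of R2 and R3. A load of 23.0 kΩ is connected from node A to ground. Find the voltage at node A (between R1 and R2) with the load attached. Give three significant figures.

V ≈ 28.7 V

Below node A the series string R2+R3 = 6000 Ω sits in parallel with the 23000 Ω load: 4759 Ω.
V_A = 32.1 × 4759/(560 + 4759) = 28.7 V.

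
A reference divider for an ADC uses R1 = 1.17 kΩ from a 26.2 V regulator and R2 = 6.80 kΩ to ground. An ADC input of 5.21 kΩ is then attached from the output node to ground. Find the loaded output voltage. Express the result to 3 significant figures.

The load sits in parallel with R2: R2‖R_L = (6.80 × 5.21) / (6.80 + 5.21) = 2.950 kΩ.
V_out = 26.2 × 2.950 / (1.17 + 2.950) = 26.2 × 2.950/4.120 = 18.8 V.

V_out ≈ 18.8 V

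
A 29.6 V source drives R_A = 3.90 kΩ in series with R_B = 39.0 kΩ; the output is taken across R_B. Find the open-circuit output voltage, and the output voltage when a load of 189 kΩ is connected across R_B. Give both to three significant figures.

Unloaded: 26.9 V; loaded: 26.4 V

Open-circuit: V = 29.6 × 39.0/(3.90 + 39.0) = 26.9 V.
With the load, R_B becomes R_B‖R_L = 32.33 kΩ, so V = 29.6 × 32.33/36.23 = 26.4 V.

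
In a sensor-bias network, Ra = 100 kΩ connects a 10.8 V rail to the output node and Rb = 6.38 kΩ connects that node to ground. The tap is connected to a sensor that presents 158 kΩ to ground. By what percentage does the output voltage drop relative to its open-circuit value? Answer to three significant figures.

3.66 %

The divider's output (Thévenin) resistance is Ra‖Rb = 5.997 kΩ.
Fractional drop under load = R_th/(R_th + R_L) = 5.997 / (5.997 + 158) = 0.03657.
So the output falls by 3.66 %.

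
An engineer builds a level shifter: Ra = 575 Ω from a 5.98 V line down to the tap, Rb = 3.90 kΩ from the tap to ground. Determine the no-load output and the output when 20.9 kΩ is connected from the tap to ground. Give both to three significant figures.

Unloaded: 5.21 V; loaded: 5.09 V

Open-circuit: V = 5.98 × 3900/(575 + 3900) = 5.21 V.
With the load, Rb becomes Rb‖R_L = 3287 Ω, so V = 5.98 × 3287/3862 = 5.09 V.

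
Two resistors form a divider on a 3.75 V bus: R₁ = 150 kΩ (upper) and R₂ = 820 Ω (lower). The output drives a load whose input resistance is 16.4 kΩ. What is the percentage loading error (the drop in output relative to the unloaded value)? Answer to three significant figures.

The divider's output (Thévenin) resistance is R₁‖R₂ = 815.5 Ω.
Fractional drop under load = R_th/(R_th + R_L) = 815.5 / (815.5 + 16400) = 0.04737.
So the output falls by 4.74 %.

4.74 %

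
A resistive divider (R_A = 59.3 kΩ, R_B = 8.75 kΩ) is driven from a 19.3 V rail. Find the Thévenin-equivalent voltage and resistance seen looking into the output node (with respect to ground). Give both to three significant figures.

V_th is the open-circuit tap voltage: 19.3 × 8.75/(59.3 + 8.75) = 2.48 V.
With the supply zeroed, R_A and R_B appear in parallel from the tap: R_th = R_A‖R_B = (59.3 × 8.75)/68.05 = 7.62 kΩ.

V_th = 2.48 V, R_th = 7.62 kΩ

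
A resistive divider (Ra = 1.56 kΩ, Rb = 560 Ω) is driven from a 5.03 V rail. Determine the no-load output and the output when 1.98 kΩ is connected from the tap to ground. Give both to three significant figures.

Open-circuit: V = 5.03 × 560/(1560 + 560) = 1.33 V.
With the load, Rb becomes Rb‖R_L = 436.5 Ω, so V = 5.03 × 436.5/1997 = 1.10 V.

Unloaded: 1.33 V; loaded: 1.10 V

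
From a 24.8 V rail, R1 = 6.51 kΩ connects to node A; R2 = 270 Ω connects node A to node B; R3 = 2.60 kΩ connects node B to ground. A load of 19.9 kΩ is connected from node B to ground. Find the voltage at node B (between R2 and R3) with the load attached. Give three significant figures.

At node B, R3 is in parallel with the load: R3‖R_L = 2300 Ω.
Below node A the resistance is R2 + (R3‖R_L) = 2570 Ω, so V_A = 24.8 × 2570/9080 = 7.019 V.
Then V_B = V_A × (R3‖R_L)/(R2 + R3‖R_L) = 7.019 × 2300/2570 = 6.28 V.

V ≈ 6.28 V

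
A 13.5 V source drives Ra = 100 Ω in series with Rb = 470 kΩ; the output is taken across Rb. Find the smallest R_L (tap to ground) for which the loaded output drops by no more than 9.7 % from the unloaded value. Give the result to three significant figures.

Output resistance R_th = Ra‖Rb = (100 × 470000)/470100 = 99.98 Ω.
The fractional drop is R_th/(R_th + R_L); requiring this ≤ 0.0970 gives R_L ≥ R_th(1/0.0970 − 1) = 99.98 × 9.309 = 931 Ω.

R_L(min) ≈ 931 Ω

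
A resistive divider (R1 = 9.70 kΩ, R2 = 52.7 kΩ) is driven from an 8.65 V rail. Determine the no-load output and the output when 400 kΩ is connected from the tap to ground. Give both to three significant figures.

Open-circuit: V = 8.65 × 52.7/(9.70 + 52.7) = 7.31 V.
With the load, R2 becomes R2‖R_L = 46.57 kΩ, so V = 8.65 × 46.57/56.27 = 7.16 V.

Unloaded: 7.31 V; loaded: 7.16 V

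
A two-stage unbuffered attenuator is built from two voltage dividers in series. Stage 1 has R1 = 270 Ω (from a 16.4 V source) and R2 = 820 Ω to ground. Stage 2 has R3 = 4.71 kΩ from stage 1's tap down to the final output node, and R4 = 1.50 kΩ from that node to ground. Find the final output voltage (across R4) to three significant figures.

V_out ≈ 2.89 V

Stage 2 presents R3+R4 = 6210 Ω as a load on stage 1's tap.
Stage 1's lower leg becomes R2‖(R3+R4) = 724.4 Ω, so V_mid = 16.4 × 724.4/994.4 = 11.95 V.
Stage 2 is itself unloaded: V_out = V_mid × R4/(R3+R4) = 11.95 × 1500/6210 = 2.89 V.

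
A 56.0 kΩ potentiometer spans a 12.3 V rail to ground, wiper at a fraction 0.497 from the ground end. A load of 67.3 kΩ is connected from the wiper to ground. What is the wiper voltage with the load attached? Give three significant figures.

The wiper splits the pot into (1−α)R = 28.17 kΩ above and αR = 27.83 kΩ below.
Lower section ‖ load = 19.69 kΩ.
V_wiper = 12.3 × 19.69/(28.17 + 19.69) = 5.06 V.

V ≈ 5.06 V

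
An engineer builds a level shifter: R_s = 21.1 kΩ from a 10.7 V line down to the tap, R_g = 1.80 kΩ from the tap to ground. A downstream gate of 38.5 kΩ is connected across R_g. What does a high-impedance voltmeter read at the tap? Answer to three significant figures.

V_out ≈ 0.806 V

The load sits in parallel with R_g: R_g‖R_L = (1.80 × 38.5) / (1.80 + 38.5) = 1.720 kΩ.
V_out = 10.7 × 1.720 / (21.1 + 1.720) = 10.7 × 1.720/22.82 = 0.806 V.
(Unloaded it would have been 0.841 V.)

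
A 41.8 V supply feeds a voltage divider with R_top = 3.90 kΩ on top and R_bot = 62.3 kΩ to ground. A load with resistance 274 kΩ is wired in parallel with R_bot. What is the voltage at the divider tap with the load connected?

V_out ≈ 38.8 V

The load sits in parallel with R_bot: R_bot‖R_L = (62.3 × 274) / (62.3 + 274) = 50.76 kΩ.
V_out = 41.8 × 50.76 / (3.90 + 50.76) = 41.8 × 50.76/54.66 = 38.8 V.
(Unloaded it would have been 39.3 V.)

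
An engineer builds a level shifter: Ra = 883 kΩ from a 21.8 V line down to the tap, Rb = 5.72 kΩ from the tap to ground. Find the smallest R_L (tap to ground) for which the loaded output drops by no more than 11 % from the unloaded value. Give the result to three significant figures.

Output resistance R_th = Ra‖Rb = (883 × 5.72)/888.7 = 5.683 kΩ.
The fractional drop is R_th/(R_th + R_L); requiring this ≤ 0.110 gives R_L ≥ R_th(1/0.110 − 1) = 5.683 × 8.091 = 46.0 kΩ.

R_L(min) ≈ 46.0 kΩ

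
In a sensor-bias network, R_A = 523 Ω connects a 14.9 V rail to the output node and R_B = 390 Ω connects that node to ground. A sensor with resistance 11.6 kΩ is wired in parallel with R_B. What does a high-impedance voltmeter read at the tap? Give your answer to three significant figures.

V_out ≈ 6.24 V

The load sits in parallel with R_B: R_B‖R_L = (390 × 11600) / (390 + 11600) = 377.3 Ω.
V_out = 14.9 × 377.3 / (523 + 377.3) = 14.9 × 377.3/900.3 = 6.24 V.
(Unloaded it would have been 6.36 V.)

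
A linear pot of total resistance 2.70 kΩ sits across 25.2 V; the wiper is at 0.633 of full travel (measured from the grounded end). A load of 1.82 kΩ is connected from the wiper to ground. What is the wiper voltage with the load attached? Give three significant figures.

V ≈ 11.9 V

The wiper splits the pot into (1−α)R = 990.9 Ω above and αR = 1709 Ω below.
Lower section ‖ load = 881.4 Ω.
V_wiper = 25.2 × 881.4/(990.9 + 881.4) = 11.9 V.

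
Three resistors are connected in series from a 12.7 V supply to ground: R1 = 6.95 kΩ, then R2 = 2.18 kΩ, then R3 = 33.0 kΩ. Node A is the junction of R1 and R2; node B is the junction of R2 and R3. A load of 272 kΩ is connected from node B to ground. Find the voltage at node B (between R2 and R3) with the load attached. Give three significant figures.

At node B, R3 is in parallel with the load: R3‖R_L = 29.43 kΩ.
Below node A the resistance is R2 + (R3‖R_L) = 31.61 kΩ, so V_A = 12.7 × 31.61/38.56 = 10.41 V.
Then V_B = V_A × (R3‖R_L)/(R2 + R3‖R_L) = 10.41 × 29.43/31.61 = 9.69 V.

V ≈ 9.69 V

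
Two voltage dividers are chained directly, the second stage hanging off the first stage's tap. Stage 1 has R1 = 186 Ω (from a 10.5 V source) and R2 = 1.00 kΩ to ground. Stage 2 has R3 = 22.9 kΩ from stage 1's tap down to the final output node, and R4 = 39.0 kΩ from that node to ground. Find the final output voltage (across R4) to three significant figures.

V_out ≈ 5.56 V

Stage 2 presents R3+R4 = 61900 Ω as a load on stage 1's tap.
Stage 1's lower leg becomes R2‖(R3+R4) = 984.1 Ω, so V_mid = 10.5 × 984.1/1170 = 8.831 V.
Stage 2 is itself unloaded: V_out = V_mid × R4/(R3+R4) = 8.831 × 39000/61900 = 5.56 V.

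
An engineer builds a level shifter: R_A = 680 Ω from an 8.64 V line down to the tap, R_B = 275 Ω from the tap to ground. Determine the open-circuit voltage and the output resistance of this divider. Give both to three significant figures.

V_th is the open-circuit tap voltage: 8.64 × 275/(680 + 275) = 2.49 V.
With the supply zeroed, R_A and R_B appear in parallel from the tap: R_th = R_A‖R_B = (680 × 275)/955.0 = 196 Ω.

V_th = 2.49 V, R_th = 196 Ω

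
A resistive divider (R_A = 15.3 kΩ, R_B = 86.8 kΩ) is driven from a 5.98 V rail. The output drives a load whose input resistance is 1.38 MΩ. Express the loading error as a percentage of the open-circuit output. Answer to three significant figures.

The divider's output (Thévenin) resistance is R_A‖R_B = 13.01 kΩ.
Fractional drop under load = R_th/(R_th + R_L) = 13.01 / (13.01 + 1380) = 0.009338.
So the output falls by 0.934 %.

0.934 %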